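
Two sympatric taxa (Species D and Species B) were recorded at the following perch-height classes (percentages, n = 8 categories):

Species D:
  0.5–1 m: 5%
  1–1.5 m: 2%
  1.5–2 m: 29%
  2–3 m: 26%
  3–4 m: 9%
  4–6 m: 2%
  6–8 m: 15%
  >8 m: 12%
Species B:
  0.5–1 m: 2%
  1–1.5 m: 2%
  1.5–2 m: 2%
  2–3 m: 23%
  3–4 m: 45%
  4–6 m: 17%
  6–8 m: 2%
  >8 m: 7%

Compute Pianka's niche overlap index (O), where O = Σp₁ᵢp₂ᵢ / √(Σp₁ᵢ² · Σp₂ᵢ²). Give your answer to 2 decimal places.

Convert percentages to proportions (divide by 100).
Σ p₁ᵢp₂ᵢ = 0.0010 + 0.0004 + 0.0058 + 0.0598 + 0.0405 + 0.0034 + 0.0030 + 0.0084 = 0.1223
Σp_1ᵢ² = 0.05² + 0.02² + 0.29² + 0.26² + 0.09² + 0.02² + 0.15² + 0.12² = 0.0025 + 0.0004 + 0.0841 + 0.0676 + 0.0081 + 0.0004 + 0.0225 + 0.0144 = 0.2000
Σp_2ᵢ² = 0.02² + 0.02² + 0.02² + 0.23² + 0.45² + 0.17² + 0.02² + 0.07² = 0.0004 + 0.0004 + 0.0004 + 0.0529 + 0.2025 + 0.0289 + 0.0004 + 0.0049 = 0.2908
O = 0.1223 / √(0.2000 × 0.2908) = 0.1223 / 0.24116 = 0.5071

0.51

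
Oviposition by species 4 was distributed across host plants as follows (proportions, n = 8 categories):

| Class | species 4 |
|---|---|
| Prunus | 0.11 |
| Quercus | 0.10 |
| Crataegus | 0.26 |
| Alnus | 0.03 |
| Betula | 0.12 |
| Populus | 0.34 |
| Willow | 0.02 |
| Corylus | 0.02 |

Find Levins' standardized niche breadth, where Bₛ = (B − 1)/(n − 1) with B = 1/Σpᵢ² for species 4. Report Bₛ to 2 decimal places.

Σpᵢ² = 0.11² + 0.10² + 0.26² + 0.03² + 0.12² + 0.34² + 0.02² + 0.02² = 0.0121 + 0.0100 + 0.0676 + 0.0009 + 0.0144 + 0.1156 + 0.0004 + 0.0004 = 0.2214
B = 1 / 0.2214 = 4.5167
Bₛ = (B − 1)/(n − 1) = (4.5167 − 1)/(8 − 1) = 3.5167/7 = 0.5024

0.50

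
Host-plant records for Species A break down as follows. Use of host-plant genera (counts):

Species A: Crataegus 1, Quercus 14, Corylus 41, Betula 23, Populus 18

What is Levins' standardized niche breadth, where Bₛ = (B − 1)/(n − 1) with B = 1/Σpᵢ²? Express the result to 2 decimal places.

0.61

Proportions for Species A (n=97): 1/97=0.0103, 14/97=0.1443, 41/97=0.4227, 23/97=0.2371, 18/97=0.1856
Σpᵢ² = 0.0103² + 0.1443² + 0.4227² + 0.2371² + 0.1856² = 0.000106 + 0.020822 + 0.178675 + 0.056216 + 0.034447 = 0.290266
B = 1 / 0.290266 = 3.4451
Bₛ = (B − 1)/(n − 1) = (3.4451 − 1)/(5 − 1) = 2.4451/4 = 0.6113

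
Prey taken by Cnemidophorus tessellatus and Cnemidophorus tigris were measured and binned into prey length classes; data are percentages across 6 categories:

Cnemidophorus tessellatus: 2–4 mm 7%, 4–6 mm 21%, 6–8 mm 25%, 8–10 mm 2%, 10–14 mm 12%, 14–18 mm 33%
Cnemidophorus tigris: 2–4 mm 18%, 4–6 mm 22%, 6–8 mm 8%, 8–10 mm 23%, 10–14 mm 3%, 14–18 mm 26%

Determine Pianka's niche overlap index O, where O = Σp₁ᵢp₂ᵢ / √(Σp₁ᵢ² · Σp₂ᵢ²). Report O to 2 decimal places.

0.78

Convert percentages to proportions (divide by 100).
Σ p₁ᵢp₂ᵢ = 0.0126 + 0.0462 + 0.0200 + 0.0046 + 0.0036 + 0.0858 = 0.1728
Σp_1ᵢ² = 0.07² + 0.21² + 0.25² + 0.02² + 0.12² + 0.33² = 0.0049 + 0.0441 + 0.0625 + 0.0004 + 0.0144 + 0.1089 = 0.2352
Σp_2ᵢ² = 0.18² + 0.22² + 0.08² + 0.23² + 0.03² + 0.26² = 0.0324 + 0.0484 + 0.0064 + 0.0529 + 0.0009 + 0.0676 = 0.2086
O = 0.1728 / √(0.2352 × 0.2086) = 0.1728 / 0.22150 = 0.7801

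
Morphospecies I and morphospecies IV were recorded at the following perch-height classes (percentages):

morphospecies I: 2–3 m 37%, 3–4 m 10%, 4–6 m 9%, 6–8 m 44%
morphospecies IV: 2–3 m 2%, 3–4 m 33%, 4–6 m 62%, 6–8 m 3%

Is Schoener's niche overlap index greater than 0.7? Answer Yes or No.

Convert percentages to proportions (divide by 100).
Σ|p₁ᵢ − p₂ᵢ| = 0.35 + 0.23 + 0.53 + 0.41 = 1.52
D = 1 − ½ × 1.52 = 1 − 0.760 = 0.2400
D = 0.2400 < 0.7 → No.

No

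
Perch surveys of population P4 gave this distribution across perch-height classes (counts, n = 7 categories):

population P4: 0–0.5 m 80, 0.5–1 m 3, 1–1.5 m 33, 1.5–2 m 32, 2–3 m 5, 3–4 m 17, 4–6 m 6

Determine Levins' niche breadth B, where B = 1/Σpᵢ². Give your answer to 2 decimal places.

3.49

Proportions for population P4 (n=176): 80/176=0.4545, 3/176=0.0170, 33/176=0.1875, 32/176=0.1818, 5/176=0.0284, 17/176=0.0966, 6/176=0.0341
Σpᵢ² = 0.4545² + 0.0170² + 0.1875² + 0.1818² + 0.0284² + 0.0966² + 0.0341² = 0.206570 + 0.000289 + 0.035156 + 0.033051 + 0.000807 + 0.009332 + 0.001163 = 0.286368
B = 1 / 0.286368 = 3.4920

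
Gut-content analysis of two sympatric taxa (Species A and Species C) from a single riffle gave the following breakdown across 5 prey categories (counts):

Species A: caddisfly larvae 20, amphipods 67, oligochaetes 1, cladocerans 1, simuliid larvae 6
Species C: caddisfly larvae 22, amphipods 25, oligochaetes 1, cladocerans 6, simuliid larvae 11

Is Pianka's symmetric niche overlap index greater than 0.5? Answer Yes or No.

Proportions for Species A (n=95): 20/95=0.2105, 67/95=0.7053, 1/95=0.0105, 1/95=0.0105, 6/95=0.0632
Proportions for Species C (n=65): 22/65=0.3385, 25/65=0.3846, 1/65=0.0154, 6/65=0.0923, 11/65=0.1692
Σ p₁ᵢp₂ᵢ = 0.071254 + 0.271258 + 0.000162 + 0.000969 + 0.010693 = 0.354336
Σp_1ᵢ² = 0.2105² + 0.7053² + 0.0105² + 0.0105² + 0.0632² = 0.044310 + 0.497448 + 0.000110 + 0.000110 + 0.003994 = 0.545972
Σp_2ᵢ² = 0.3385² + 0.3846² + 0.0154² + 0.0923² + 0.1692² = 0.114582 + 0.147917 + 0.000237 + 0.008519 + 0.028629 = 0.299884
O = 0.354336 / √(0.545972 × 0.299884) = 0.354336 / 0.4046335 = 0.8757
O = 0.8757 > 0.5 → Yes.

Yes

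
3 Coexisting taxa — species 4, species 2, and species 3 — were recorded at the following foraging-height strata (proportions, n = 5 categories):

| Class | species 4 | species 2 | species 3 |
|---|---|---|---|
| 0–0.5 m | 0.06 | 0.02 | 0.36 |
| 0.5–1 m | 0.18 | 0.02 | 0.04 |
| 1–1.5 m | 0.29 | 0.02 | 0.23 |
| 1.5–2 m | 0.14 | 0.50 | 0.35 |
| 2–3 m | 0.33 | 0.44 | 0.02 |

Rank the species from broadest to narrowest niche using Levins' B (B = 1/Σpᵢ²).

species 4 > species 3 > species 2

Σp_4ᵢ² = 0.06² + 0.18² + 0.29² + 0.14² + 0.33² = 0.0036 + 0.0324 + 0.0841 + 0.0196 + 0.1089 = 0.2486
B_4 = 1 / 0.2486 = 4.0225
Σp_2ᵢ² = 0.02² + 0.02² + 0.02² + 0.50² + 0.44² = 0.0004 + 0.0004 + 0.0004 + 0.2500 + 0.1936 = 0.4448
B_2 = 1 / 0.4448 = 2.2482
Σp_3ᵢ² = 0.36² + 0.04² + 0.23² + 0.35² + 0.02² = 0.1296 + 0.0016 + 0.0529 + 0.1225 + 0.0004 = 0.3070
B_3 = 1 / 0.3070 = 3.2573
Ranking by B (broadest → narrowest): species 4 (4.02) > species 3 (3.26) > species 2 (2.25)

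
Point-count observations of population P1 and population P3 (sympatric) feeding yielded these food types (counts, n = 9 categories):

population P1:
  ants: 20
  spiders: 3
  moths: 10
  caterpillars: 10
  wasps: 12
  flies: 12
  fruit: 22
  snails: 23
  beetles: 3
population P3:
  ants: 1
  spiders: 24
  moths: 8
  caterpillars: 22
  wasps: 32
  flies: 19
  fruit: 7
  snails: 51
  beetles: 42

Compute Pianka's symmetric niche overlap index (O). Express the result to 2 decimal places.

0.67

Proportions for population P1 (n=115): 20/115=0.1739, 3/115=0.0261, 10/115=0.0870, 10/115=0.0870, 12/115=0.1043, 12/115=0.1043, 22/115=0.1913, 23/115=0.2000, 3/115=0.0261
Proportions for population P3 (n=206): 1/206=0.0049, 24/206=0.1165, 8/206=0.0388, 22/206=0.1068, 32/206=0.1553, 19/206=0.0922, 7/206=0.0340, 51/206=0.2476, 42/206=0.2039
Σ p₁ᵢp₂ᵢ = 0.000852 + 0.003041 + 0.003376 + 0.009292 + 0.016198 + 0.009616 + 0.006504 + 0.049520 + 0.005322 = 0.103721
Σp_1ᵢ² = 0.1739² + 0.0261² + 0.0870² + 0.0870² + 0.1043² + 0.1043² + 0.1913² + 0.2000² + 0.0261² = 0.030241 + 0.000681 + 0.007569 + 0.007569 + 0.010878 + 0.010878 + 0.036596 + 0.040000 + 0.000681 = 0.145093
Σp_2ᵢ² = 0.0049² + 0.1165² + 0.0388² + 0.1068² + 0.1553² + 0.0922² + 0.0340² + 0.2476² + 0.2039² = 0.000024 + 0.013572 + 0.001505 + 0.011406 + 0.024118 + 0.008501 + 0.001156 + 0.061306 + 0.041575 = 0.163163
O = 0.103721 / √(0.145093 × 0.163163) = 0.103721 / 0.1538630 = 0.6741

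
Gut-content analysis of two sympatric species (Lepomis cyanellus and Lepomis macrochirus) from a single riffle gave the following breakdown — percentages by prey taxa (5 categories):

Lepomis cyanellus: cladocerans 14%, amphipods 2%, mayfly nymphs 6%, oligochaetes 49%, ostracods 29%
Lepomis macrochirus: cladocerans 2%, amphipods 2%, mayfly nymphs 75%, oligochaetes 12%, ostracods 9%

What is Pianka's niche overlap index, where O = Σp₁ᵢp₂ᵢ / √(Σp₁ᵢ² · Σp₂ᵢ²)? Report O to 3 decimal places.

Convert percentages to proportions (divide by 100).
Σ p₁ᵢp₂ᵢ = 0.0028 + 0.0004 + 0.0450 + 0.0588 + 0.0261 = 0.1331
Σp_1ᵢ² = 0.14² + 0.02² + 0.06² + 0.49² + 0.29² = 0.0196 + 0.0004 + 0.0036 + 0.2401 + 0.0841 = 0.3478
Σp_2ᵢ² = 0.02² + 0.02² + 0.75² + 0.12² + 0.09² = 0.0004 + 0.0004 + 0.5625 + 0.0144 + 0.0081 = 0.5858
O = 0.1331 / √(0.3478 × 0.5858) = 0.1331 / 0.451377 = 0.29488

0.295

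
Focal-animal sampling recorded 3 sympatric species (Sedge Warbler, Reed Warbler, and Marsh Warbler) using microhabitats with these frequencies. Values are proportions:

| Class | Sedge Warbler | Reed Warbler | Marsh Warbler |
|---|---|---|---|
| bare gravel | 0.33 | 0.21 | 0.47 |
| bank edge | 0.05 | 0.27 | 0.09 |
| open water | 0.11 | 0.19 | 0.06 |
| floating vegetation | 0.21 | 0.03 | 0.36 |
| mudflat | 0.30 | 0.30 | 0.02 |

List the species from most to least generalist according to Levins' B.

Σp_Sedgᵢ² = 0.33² + 0.05² + 0.11² + 0.21² + 0.30² = 0.1089 + 0.0025 + 0.0121 + 0.0441 + 0.0900 = 0.2576
B_Sedg = 1 / 0.2576 = 3.8820
Σp_Reedᵢ² = 0.21² + 0.27² + 0.19² + 0.03² + 0.30² = 0.0441 + 0.0729 + 0.0361 + 0.0009 + 0.0900 = 0.2440
B_Reed = 1 / 0.2440 = 4.0984
Σp_Marsᵢ² = 0.47² + 0.09² + 0.06² + 0.36² + 0.02² = 0.2209 + 0.0081 + 0.0036 + 0.1296 + 0.0004 = 0.3626
B_Mars = 1 / 0.3626 = 2.7579
Ranking by B (broadest → narrowest): Reed Warbler (4.10) > Sedge Warbler (3.88) > Marsh Warbler (2.76)

Reed Warbler > Sedge Warbler > Marsh Warbler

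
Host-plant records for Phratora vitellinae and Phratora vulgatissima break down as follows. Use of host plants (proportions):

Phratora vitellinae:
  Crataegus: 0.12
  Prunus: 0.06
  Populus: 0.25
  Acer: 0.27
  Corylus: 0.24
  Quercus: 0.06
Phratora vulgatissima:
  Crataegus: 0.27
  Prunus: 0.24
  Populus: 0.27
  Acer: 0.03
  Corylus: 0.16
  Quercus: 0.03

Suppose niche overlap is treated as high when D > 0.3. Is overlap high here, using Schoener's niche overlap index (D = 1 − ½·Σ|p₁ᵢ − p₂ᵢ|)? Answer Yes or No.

Σ|p₁ᵢ − p₂ᵢ| = 0.15 + 0.18 + 0.02 + 0.24 + 0.08 + 0.03 = 0.70
D = 1 − ½ × 0.70 = 1 − 0.350 = 0.6500
D = 0.6500 > 0.3 → Yes.

Yes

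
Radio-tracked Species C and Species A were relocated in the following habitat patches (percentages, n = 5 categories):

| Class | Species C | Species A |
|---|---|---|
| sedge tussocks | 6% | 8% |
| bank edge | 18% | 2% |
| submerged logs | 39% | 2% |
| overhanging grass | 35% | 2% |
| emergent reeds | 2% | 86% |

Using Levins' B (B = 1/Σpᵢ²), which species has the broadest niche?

Species C

Convert percentages to proportions (divide by 100).
Σp_Cᵢ² = 0.06² + 0.18² + 0.39² + 0.35² + 0.02² = 0.0036 + 0.0324 + 0.1521 + 0.1225 + 0.0004 = 0.3110
B_C = 1 / 0.3110 = 3.2154
Σp_Aᵢ² = 0.08² + 0.02² + 0.02² + 0.02² + 0.86² = 0.0064 + 0.0004 + 0.0004 + 0.0004 + 0.7396 = 0.7472
B_A = 1 / 0.7472 = 1.3383
Highest B → broadest niche (most generalist): Species C (B = 3.22).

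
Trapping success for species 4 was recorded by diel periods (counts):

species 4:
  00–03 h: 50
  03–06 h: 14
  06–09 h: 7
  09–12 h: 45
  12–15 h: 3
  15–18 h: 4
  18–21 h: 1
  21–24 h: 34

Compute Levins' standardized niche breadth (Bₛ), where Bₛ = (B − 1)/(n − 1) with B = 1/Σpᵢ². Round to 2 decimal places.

Proportions for species 4 (n=158): 50/158=0.3165, 14/158=0.0886, 7/158=0.0443, 45/158=0.2848, 3/158=0.0190, 4/158=0.0253, 1/158=0.0063, 34/158=0.2152
Σpᵢ² = 0.3165² + 0.0886² + 0.0443² + 0.2848² + 0.0190² + 0.0253² + 0.0063² + 0.2152² = 0.100172 + 0.007850 + 0.001962 + 0.081111 + 0.000361 + 0.000640 + 0.000040 + 0.046311 = 0.238447
B = 1 / 0.238447 = 4.1938
Bₛ = (B − 1)/(n − 1) = (4.1938 − 1)/(8 − 1) = 3.1938/7 = 0.4563

0.46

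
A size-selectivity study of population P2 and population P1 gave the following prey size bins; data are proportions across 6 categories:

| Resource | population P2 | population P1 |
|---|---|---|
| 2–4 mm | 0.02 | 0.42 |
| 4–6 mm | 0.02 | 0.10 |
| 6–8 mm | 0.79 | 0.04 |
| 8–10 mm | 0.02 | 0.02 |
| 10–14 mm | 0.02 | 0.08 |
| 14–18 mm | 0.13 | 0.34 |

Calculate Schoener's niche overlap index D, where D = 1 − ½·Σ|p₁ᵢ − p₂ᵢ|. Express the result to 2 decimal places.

0.25

Σ|p₁ᵢ − p₂ᵢ| = 0.40 + 0.08 + 0.75 + 0.00 + 0.06 + 0.21 = 1.50
D = 1 − ½ × 1.50 = 1 − 0.750 = 0.2500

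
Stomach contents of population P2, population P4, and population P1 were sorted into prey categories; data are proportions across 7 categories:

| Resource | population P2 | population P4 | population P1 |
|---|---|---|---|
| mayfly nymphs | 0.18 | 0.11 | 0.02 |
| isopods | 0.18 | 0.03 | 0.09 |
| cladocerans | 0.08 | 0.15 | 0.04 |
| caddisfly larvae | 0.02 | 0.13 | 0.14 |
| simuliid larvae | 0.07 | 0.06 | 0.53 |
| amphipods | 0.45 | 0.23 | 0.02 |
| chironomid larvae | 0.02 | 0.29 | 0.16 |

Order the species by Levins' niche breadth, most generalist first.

population P4 > population P2 > population P1

Σp_P2ᵢ² = 0.18² + 0.18² + 0.08² + 0.02² + 0.07² + 0.45² + 0.02² = 0.0324 + 0.0324 + 0.0064 + 0.0004 + 0.0049 + 0.2025 + 0.0004 = 0.2794
B_P2 = 1 / 0.2794 = 3.5791
Σp_P4ᵢ² = 0.11² + 0.03² + 0.15² + 0.13² + 0.06² + 0.23² + 0.29² = 0.0121 + 0.0009 + 0.0225 + 0.0169 + 0.0036 + 0.0529 + 0.0841 = 0.1930
B_P4 = 1 / 0.1930 = 5.1813
Σp_P1ᵢ² = 0.02² + 0.09² + 0.04² + 0.14² + 0.53² + 0.02² + 0.16² = 0.0004 + 0.0081 + 0.0016 + 0.0196 + 0.2809 + 0.0004 + 0.0256 = 0.3366
B_P1 = 1 / 0.3366 = 2.9709
Ranking by B (broadest → narrowest): population P4 (5.18) > population P2 (3.58) > population P1 (2.97)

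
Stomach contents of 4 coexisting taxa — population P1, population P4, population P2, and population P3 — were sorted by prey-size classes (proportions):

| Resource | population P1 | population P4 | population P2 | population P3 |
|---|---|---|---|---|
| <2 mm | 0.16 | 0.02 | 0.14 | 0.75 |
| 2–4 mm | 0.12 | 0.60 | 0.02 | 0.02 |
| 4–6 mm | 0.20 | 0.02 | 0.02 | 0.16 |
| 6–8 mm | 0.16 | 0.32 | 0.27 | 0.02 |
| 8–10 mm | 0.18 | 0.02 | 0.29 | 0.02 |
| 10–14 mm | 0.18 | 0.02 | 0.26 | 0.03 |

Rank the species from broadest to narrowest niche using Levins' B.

population P1 > population P2 > population P4 > population P3

Σp_P1ᵢ² = 0.16² + 0.12² + 0.20² + 0.16² + 0.18² + 0.18² = 0.0256 + 0.0144 + 0.0400 + 0.0256 + 0.0324 + 0.0324 = 0.1704
B_P1 = 1 / 0.1704 = 5.8685
Σp_P4ᵢ² = 0.02² + 0.60² + 0.02² + 0.32² + 0.02² + 0.02² = 0.0004 + 0.3600 + 0.0004 + 0.1024 + 0.0004 + 0.0004 = 0.4640
B_P4 = 1 / 0.4640 = 2.1552
Σp_P2ᵢ² = 0.14² + 0.02² + 0.02² + 0.27² + 0.29² + 0.26² = 0.0196 + 0.0004 + 0.0004 + 0.0729 + 0.0841 + 0.0676 = 0.2450
B_P2 = 1 / 0.2450 = 4.0816
Σp_P3ᵢ² = 0.75² + 0.02² + 0.16² + 0.02² + 0.02² + 0.03² = 0.5625 + 0.0004 + 0.0256 + 0.0004 + 0.0004 + 0.0009 = 0.5902
B_P3 = 1 / 0.5902 = 1.6943
Ranking by B (broadest → narrowest): population P1 (5.87) > population P2 (4.08) > population P4 (2.16) > population P3 (1.69)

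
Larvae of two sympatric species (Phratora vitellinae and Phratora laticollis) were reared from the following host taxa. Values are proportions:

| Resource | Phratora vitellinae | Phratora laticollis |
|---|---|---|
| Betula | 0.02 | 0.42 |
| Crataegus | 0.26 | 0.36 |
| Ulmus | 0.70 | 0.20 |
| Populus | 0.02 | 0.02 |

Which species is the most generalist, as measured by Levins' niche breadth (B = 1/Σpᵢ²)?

Phratora laticollis

Σp_viteᵢ² = 0.02² + 0.26² + 0.70² + 0.02² = 0.0004 + 0.0676 + 0.4900 + 0.0004 = 0.5584
B_vite = 1 / 0.5584 = 1.7908
Σp_latiᵢ² = 0.42² + 0.36² + 0.20² + 0.02² = 0.1764 + 0.1296 + 0.0400 + 0.0004 = 0.3464
B_lati = 1 / 0.3464 = 2.8868
Highest B → broadest niche (most generalist): Phratora laticollis (B = 2.89).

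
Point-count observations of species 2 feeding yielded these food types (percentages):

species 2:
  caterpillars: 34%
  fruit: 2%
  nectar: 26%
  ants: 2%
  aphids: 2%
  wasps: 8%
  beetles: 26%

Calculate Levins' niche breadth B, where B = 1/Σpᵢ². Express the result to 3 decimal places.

Convert percentages to proportions (divide by 100).
Σpᵢ² = 0.34² + 0.02² + 0.26² + 0.02² + 0.02² + 0.08² + 0.26² = 0.1156 + 0.0004 + 0.0676 + 0.0004 + 0.0004 + 0.0064 + 0.0676 = 0.2584
B = 1 / 0.2584 = 3.86997

3.870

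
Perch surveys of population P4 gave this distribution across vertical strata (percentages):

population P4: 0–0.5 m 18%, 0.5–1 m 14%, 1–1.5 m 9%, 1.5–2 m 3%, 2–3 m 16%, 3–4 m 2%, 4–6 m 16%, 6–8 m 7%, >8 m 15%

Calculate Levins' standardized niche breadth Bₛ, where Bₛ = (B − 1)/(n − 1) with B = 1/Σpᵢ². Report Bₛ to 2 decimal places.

0.77

Convert percentages to proportions (divide by 100).
Σpᵢ² = 0.18² + 0.14² + 0.09² + 0.03² + 0.16² + 0.02² + 0.16² + 0.07² + 0.15² = 0.0324 + 0.0196 + 0.0081 + 0.0009 + 0.0256 + 0.0004 + 0.0256 + 0.0049 + 0.0225 = 0.1400
B = 1 / 0.1400 = 7.1429
Bₛ = (B − 1)/(n − 1) = (7.1429 − 1)/(9 − 1) = 6.1429/8 = 0.7679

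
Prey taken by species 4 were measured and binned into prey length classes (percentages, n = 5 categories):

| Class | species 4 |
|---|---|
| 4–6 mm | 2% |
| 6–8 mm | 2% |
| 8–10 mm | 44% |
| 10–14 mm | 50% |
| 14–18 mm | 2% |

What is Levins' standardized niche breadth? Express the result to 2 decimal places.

0.31

Convert percentages to proportions (divide by 100).
Σpᵢ² = 0.02² + 0.02² + 0.44² + 0.50² + 0.02² = 0.0004 + 0.0004 + 0.1936 + 0.2500 + 0.0004 = 0.4448
B = 1 / 0.4448 = 2.2482
Bₛ = (B − 1)/(n − 1) = (2.2482 − 1)/(5 − 1) = 1.2482/4 = 0.3121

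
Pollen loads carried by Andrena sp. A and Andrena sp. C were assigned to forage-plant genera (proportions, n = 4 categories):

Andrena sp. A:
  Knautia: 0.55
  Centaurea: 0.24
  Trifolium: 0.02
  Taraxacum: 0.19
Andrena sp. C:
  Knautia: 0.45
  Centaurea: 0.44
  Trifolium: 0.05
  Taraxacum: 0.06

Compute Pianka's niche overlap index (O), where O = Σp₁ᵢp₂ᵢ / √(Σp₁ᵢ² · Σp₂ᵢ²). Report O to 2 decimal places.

0.92

Σ p₁ᵢp₂ᵢ = 0.2475 + 0.1056 + 0.0010 + 0.0114 = 0.3655
Σp_1ᵢ² = 0.55² + 0.24² + 0.02² + 0.19² = 0.3025 + 0.0576 + 0.0004 + 0.0361 = 0.3966
Σp_2ᵢ² = 0.45² + 0.44² + 0.05² + 0.06² = 0.2025 + 0.1936 + 0.0025 + 0.0036 = 0.4022
O = 0.3655 / √(0.3966 × 0.4022) = 0.3655 / 0.39939 = 0.9151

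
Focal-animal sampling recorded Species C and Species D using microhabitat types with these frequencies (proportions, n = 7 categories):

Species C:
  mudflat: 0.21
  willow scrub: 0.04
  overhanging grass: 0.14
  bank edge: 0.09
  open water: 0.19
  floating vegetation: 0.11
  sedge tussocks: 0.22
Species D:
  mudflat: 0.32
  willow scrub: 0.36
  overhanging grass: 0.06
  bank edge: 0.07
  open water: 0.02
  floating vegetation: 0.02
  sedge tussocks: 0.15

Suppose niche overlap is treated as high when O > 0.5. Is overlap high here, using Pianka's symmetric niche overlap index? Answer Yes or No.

Σ p₁ᵢp₂ᵢ = 0.0672 + 0.0144 + 0.0084 + 0.0063 + 0.0038 + 0.0022 + 0.0330 = 0.1353
Σp_1ᵢ² = 0.21² + 0.04² + 0.14² + 0.09² + 0.19² + 0.11² + 0.22² = 0.0441 + 0.0016 + 0.0196 + 0.0081 + 0.0361 + 0.0121 + 0.0484 = 0.1700
Σp_2ᵢ² = 0.32² + 0.36² + 0.06² + 0.07² + 0.02² + 0.02² + 0.15² = 0.1024 + 0.1296 + 0.0036 + 0.0049 + 0.0004 + 0.0004 + 0.0225 = 0.2638
O = 0.1353 / √(0.1700 × 0.2638) = 0.1353 / 0.21177 = 0.6389
O = 0.6389 > 0.5 → Yes.

Yes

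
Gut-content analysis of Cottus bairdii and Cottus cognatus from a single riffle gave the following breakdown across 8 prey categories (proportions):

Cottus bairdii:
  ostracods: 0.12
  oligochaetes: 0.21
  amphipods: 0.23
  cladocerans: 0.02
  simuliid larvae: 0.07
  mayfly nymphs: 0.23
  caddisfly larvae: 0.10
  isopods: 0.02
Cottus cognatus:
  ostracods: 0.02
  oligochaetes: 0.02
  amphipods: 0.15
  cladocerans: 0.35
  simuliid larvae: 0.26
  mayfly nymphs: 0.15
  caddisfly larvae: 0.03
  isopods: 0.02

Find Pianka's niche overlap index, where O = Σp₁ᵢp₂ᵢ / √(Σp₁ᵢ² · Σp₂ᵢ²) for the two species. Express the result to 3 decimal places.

0.504

Σ p₁ᵢp₂ᵢ = 0.0024 + 0.0042 + 0.0345 + 0.0070 + 0.0182 + 0.0345 + 0.0030 + 0.0004 = 0.1042
Σp_1ᵢ² = 0.12² + 0.21² + 0.23² + 0.02² + 0.07² + 0.23² + 0.10² + 0.02² = 0.0144 + 0.0441 + 0.0529 + 0.0004 + 0.0049 + 0.0529 + 0.0100 + 0.0004 = 0.1800
Σp_2ᵢ² = 0.02² + 0.02² + 0.15² + 0.35² + 0.26² + 0.15² + 0.03² + 0.02² = 0.0004 + 0.0004 + 0.0225 + 0.1225 + 0.0676 + 0.0225 + 0.0009 + 0.0004 = 0.2372
O = 0.1042 / √(0.1800 × 0.2372) = 0.1042 / 0.206630 = 0.50428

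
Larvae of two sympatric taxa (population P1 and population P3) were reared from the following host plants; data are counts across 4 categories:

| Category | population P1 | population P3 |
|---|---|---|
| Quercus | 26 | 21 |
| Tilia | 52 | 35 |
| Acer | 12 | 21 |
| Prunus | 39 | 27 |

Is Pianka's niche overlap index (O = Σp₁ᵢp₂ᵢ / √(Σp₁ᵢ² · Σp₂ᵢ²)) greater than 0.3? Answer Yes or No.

Proportions for population P1 (n=129): 26/129=0.2016, 52/129=0.4031, 12/129=0.0930, 39/129=0.3023
Proportions for population P3 (n=104): 21/104=0.2019, 35/104=0.3365, 21/104=0.2019, 27/104=0.2596
Σ p₁ᵢp₂ᵢ = 0.040703 + 0.135643 + 0.018777 + 0.078477 = 0.273600
Σp_1ᵢ² = 0.2016² + 0.4031² + 0.0930² + 0.3023² = 0.040643 + 0.162490 + 0.008649 + 0.091385 = 0.303167
Σp_2ᵢ² = 0.2019² + 0.3365² + 0.2019² + 0.2596² = 0.040764 + 0.113232 + 0.040764 + 0.067392 = 0.262152
O = 0.273600 / √(0.303167 × 0.262152) = 0.273600 / 0.2819146 = 0.9705
O = 0.9705 > 0.3 → Yes.

Yes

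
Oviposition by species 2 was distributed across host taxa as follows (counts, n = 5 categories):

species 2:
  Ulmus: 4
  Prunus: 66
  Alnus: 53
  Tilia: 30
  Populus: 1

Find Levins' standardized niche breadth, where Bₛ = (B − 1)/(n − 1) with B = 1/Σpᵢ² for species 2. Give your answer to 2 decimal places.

Proportions for species 2 (n=154): 4/154=0.0260, 66/154=0.4286, 53/154=0.3442, 30/154=0.1948, 1/154=0.0065
Σpᵢ² = 0.0260² + 0.4286² + 0.3442² + 0.1948² + 0.0065² = 0.000676 + 0.183698 + 0.118474 + 0.037947 + 0.000042 = 0.340837
B = 1 / 0.340837 = 2.9340
Bₛ = (B − 1)/(n − 1) = (2.9340 − 1)/(5 − 1) = 1.9340/4 = 0.4835

0.48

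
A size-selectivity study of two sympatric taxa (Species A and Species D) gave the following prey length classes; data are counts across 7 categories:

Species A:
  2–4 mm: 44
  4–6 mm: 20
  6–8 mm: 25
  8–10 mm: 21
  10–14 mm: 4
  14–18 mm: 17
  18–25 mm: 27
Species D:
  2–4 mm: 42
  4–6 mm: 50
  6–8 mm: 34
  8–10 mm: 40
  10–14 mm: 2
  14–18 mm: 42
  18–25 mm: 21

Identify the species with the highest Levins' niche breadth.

Species D

Proportions for Species A (n=158): 44/158=0.2785, 20/158=0.1266, 25/158=0.1582, 21/158=0.1329, 4/158=0.0253, 17/158=0.1076, 27/158=0.1709
Proportions for Species D (n=231): 42/231=0.1818, 50/231=0.2165, 34/231=0.1472, 40/231=0.1732, 2/231=0.0087, 42/231=0.1818, 21/231=0.0909
Σp_Aᵢ² = 0.2785² + 0.1266² + 0.1582² + 0.1329² + 0.0253² + 0.1076² + 0.1709² = 0.077562 + 0.016028 + 0.025027 + 0.017662 + 0.000640 + 0.011578 + 0.029207 = 0.177704
B_A = 1 / 0.177704 = 5.6273
Σp_Dᵢ² = 0.1818² + 0.2165² + 0.1472² + 0.1732² + 0.0087² + 0.1818² + 0.0909² = 0.033051 + 0.046872 + 0.021668 + 0.029998 + 0.000076 + 0.033051 + 0.008263 = 0.172979
B_D = 1 / 0.172979 = 5.7810
Highest B → broadest niche (most generalist): Species D (B = 5.78).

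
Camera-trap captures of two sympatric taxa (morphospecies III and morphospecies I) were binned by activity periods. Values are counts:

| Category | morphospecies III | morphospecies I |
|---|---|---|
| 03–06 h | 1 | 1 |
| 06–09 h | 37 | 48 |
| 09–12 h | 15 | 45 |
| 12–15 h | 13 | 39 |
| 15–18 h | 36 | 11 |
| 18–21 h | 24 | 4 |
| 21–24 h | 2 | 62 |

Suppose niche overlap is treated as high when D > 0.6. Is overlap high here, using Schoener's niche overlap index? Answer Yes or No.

No

Proportions for morphospecies III (n=128): 1/128=0.0078, 37/128=0.2891, 15/128=0.1172, 13/128=0.1016, 36/128=0.2813, 24/128=0.1875, 2/128=0.0156
Proportions for morphospecies I (n=210): 1/210=0.0048, 48/210=0.2286, 45/210=0.2143, 39/210=0.1857, 11/210=0.0524, 4/210=0.0190, 62/210=0.2952
Σ|p₁ᵢ − p₂ᵢ| = 0.0030 + 0.0605 + 0.0971 + 0.0841 + 0.2289 + 0.1685 + 0.2796 = 0.9217
D = 1 − ½ × 0.9217 = 1 − 0.46085 = 0.53915
D = 0.53915 < 0.6 → No.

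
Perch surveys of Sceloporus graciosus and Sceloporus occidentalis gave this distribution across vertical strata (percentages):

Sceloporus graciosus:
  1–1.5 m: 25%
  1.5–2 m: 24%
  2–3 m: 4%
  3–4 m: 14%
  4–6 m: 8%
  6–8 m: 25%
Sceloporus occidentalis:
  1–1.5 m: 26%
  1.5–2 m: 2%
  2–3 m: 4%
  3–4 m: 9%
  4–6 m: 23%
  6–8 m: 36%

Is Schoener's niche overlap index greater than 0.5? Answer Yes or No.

Yes

Convert percentages to proportions (divide by 100).
Σ|p₁ᵢ − p₂ᵢ| = 0.01 + 0.22 + 0.00 + 0.05 + 0.15 + 0.11 = 0.54
D = 1 − ½ × 0.54 = 1 − 0.270 = 0.7300
D = 0.7300 > 0.5 → Yes.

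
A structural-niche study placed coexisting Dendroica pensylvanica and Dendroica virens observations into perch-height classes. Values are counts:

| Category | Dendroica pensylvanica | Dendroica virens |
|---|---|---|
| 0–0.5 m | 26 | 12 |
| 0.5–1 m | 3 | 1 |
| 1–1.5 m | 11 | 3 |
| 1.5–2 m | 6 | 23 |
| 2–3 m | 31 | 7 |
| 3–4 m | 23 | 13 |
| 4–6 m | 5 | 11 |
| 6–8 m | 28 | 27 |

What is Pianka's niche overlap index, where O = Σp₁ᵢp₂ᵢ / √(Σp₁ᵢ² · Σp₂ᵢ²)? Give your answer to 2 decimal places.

Proportions for Dendroica pensylvanica (n=133): 26/133=0.1955, 3/133=0.0226, 11/133=0.0827, 6/133=0.0451, 31/133=0.2331, 23/133=0.1729, 5/133=0.0376, 28/133=0.2105
Proportions for Dendroica virens (n=97): 12/97=0.1237, 1/97=0.0103, 3/97=0.0309, 23/97=0.2371, 7/97=0.0722, 13/97=0.1340, 11/97=0.1134, 27/97=0.2784
Σ p₁ᵢp₂ᵢ = 0.024183 + 0.000233 + 0.002555 + 0.010693 + 0.016830 + 0.023169 + 0.004264 + 0.058603 = 0.140530
Σp_1ᵢ² = 0.1955² + 0.0226² + 0.0827² + 0.0451² + 0.2331² + 0.1729² + 0.0376² + 0.2105² = 0.038220 + 0.000511 + 0.006839 + 0.002034 + 0.054336 + 0.029894 + 0.001414 + 0.044310 = 0.177558
Σp_2ᵢ² = 0.1237² + 0.0103² + 0.0309² + 0.2371² + 0.0722² + 0.1340² + 0.1134² + 0.2784² = 0.015302 + 0.000106 + 0.000955 + 0.056216 + 0.005213 + 0.017956 + 0.012860 + 0.077507 = 0.186115
O = 0.140530 / √(0.177558 × 0.186115) = 0.140530 / 0.1817862 = 0.7731

0.77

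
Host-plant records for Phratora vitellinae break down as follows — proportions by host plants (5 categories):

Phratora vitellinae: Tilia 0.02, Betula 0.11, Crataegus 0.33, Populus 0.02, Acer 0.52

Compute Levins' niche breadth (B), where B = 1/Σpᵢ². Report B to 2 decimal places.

Σpᵢ² = 0.02² + 0.11² + 0.33² + 0.02² + 0.52² = 0.0004 + 0.0121 + 0.1089 + 0.0004 + 0.2704 = 0.3922
B = 1 / 0.3922 = 2.5497

2.55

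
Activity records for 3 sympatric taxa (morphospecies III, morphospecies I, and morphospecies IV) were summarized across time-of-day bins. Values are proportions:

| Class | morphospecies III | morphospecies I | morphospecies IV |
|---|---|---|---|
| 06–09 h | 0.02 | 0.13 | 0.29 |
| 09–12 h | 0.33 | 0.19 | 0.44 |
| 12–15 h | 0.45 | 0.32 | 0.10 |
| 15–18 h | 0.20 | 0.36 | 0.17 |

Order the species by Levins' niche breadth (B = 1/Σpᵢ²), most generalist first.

Σp_IIIᵢ² = 0.02² + 0.33² + 0.45² + 0.20² = 0.0004 + 0.1089 + 0.2025 + 0.0400 = 0.3518
B_III = 1 / 0.3518 = 2.8425
Σp_Iᵢ² = 0.13² + 0.19² + 0.32² + 0.36² = 0.0169 + 0.0361 + 0.1024 + 0.1296 = 0.2850
B_I = 1 / 0.2850 = 3.5088
Σp_IVᵢ² = 0.29² + 0.44² + 0.10² + 0.17² = 0.0841 + 0.1936 + 0.0100 + 0.0289 = 0.3166
B_IV = 1 / 0.3166 = 3.1586
Ranking by B (broadest → narrowest): morphospecies I (3.51) > morphospecies IV (3.16) > morphospecies III (2.84)

morphospecies I > morphospecies IV > morphospecies III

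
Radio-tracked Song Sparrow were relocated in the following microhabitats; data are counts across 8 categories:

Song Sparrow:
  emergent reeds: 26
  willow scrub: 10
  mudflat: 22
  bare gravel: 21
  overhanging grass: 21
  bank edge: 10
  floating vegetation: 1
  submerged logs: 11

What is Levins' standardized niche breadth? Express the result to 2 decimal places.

Proportions for Song Sparrow (n=122): 26/122=0.2131, 10/122=0.0820, 22/122=0.1803, 21/122=0.1721, 21/122=0.1721, 10/122=0.0820, 1/122=0.0082, 11/122=0.0902
Σpᵢ² = 0.2131² + 0.0820² + 0.1803² + 0.1721² + 0.1721² + 0.0820² + 0.0082² + 0.0902² = 0.045412 + 0.006724 + 0.032508 + 0.029618 + 0.029618 + 0.006724 + 0.000067 + 0.008136 = 0.158807
B = 1 / 0.158807 = 6.2970
Bₛ = (B − 1)/(n − 1) = (6.2970 − 1)/(8 − 1) = 5.2970/7 = 0.7567

0.76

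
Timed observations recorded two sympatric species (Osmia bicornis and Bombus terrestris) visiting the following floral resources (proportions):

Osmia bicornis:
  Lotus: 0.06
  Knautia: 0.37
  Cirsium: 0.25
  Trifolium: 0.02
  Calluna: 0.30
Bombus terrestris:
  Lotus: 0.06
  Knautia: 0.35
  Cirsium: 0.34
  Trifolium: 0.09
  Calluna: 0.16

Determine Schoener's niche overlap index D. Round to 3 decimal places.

0.840

Σ|p₁ᵢ − p₂ᵢ| = 0.00 + 0.02 + 0.09 + 0.07 + 0.14 = 0.32
D = 1 − ½ × 0.32 = 1 − 0.160 = 0.84000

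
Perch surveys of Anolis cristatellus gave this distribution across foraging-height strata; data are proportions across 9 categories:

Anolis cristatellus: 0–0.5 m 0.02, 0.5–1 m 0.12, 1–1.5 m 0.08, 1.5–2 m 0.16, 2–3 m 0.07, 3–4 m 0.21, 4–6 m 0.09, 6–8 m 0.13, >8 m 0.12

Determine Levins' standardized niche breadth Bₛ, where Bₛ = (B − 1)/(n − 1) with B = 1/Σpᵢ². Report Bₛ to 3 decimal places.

Σpᵢ² = 0.02² + 0.12² + 0.08² + 0.16² + 0.07² + 0.21² + 0.09² + 0.13² + 0.12² = 0.0004 + 0.0144 + 0.0064 + 0.0256 + 0.0049 + 0.0441 + 0.0081 + 0.0169 + 0.0144 = 0.1352
B = 1 / 0.1352 = 7.39645
Bₛ = (B − 1)/(n − 1) = (7.39645 − 1)/(9 − 1) = 6.39645/8 = 0.79956

0.800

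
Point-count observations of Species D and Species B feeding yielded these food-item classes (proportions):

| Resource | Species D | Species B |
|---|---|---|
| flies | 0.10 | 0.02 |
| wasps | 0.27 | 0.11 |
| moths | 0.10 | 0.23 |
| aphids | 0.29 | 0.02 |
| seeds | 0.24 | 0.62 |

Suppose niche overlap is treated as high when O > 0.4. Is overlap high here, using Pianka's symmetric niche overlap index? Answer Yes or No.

Σ p₁ᵢp₂ᵢ = 0.0020 + 0.0297 + 0.0230 + 0.0058 + 0.1488 = 0.2093
Σp_1ᵢ² = 0.10² + 0.27² + 0.10² + 0.29² + 0.24² = 0.0100 + 0.0729 + 0.0100 + 0.0841 + 0.0576 = 0.2346
Σp_2ᵢ² = 0.02² + 0.11² + 0.23² + 0.02² + 0.62² = 0.0004 + 0.0121 + 0.0529 + 0.0004 + 0.3844 = 0.4502
O = 0.2093 / √(0.2346 × 0.4502) = 0.2093 / 0.32499 = 0.6440
O = 0.6440 > 0.4 → Yes.

Yes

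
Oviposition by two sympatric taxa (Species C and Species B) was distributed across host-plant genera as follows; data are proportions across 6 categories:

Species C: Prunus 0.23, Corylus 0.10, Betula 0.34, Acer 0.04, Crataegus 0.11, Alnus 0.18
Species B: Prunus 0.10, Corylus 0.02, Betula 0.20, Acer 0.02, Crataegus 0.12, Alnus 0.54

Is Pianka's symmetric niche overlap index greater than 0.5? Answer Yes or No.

Σ p₁ᵢp₂ᵢ = 0.0230 + 0.0020 + 0.0680 + 0.0008 + 0.0132 + 0.0972 = 0.2042
Σp_1ᵢ² = 0.23² + 0.10² + 0.34² + 0.04² + 0.11² + 0.18² = 0.0529 + 0.0100 + 0.1156 + 0.0016 + 0.0121 + 0.0324 = 0.2246
Σp_2ᵢ² = 0.10² + 0.02² + 0.20² + 0.02² + 0.12² + 0.54² = 0.0100 + 0.0004 + 0.0400 + 0.0004 + 0.0144 + 0.2916 = 0.3568
O = 0.2042 / √(0.2246 × 0.3568) = 0.2042 / 0.28309 = 0.7213
O = 0.7213 > 0.5 → Yes.

Yes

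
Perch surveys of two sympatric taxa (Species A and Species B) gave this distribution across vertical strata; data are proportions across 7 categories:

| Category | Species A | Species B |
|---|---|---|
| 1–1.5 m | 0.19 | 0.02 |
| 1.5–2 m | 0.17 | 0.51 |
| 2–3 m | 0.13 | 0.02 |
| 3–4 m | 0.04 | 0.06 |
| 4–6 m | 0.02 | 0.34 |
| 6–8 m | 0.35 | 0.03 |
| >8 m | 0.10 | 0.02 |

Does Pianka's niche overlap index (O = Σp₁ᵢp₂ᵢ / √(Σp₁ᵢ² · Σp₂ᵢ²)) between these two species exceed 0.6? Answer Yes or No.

Σ p₁ᵢp₂ᵢ = 0.0038 + 0.0867 + 0.0026 + 0.0024 + 0.0068 + 0.0105 + 0.0020 = 0.1148
Σp_1ᵢ² = 0.19² + 0.17² + 0.13² + 0.04² + 0.02² + 0.35² + 0.10² = 0.0361 + 0.0289 + 0.0169 + 0.0016 + 0.0004 + 0.1225 + 0.0100 = 0.2164
Σp_2ᵢ² = 0.02² + 0.51² + 0.02² + 0.06² + 0.34² + 0.03² + 0.02² = 0.0004 + 0.2601 + 0.0004 + 0.0036 + 0.1156 + 0.0009 + 0.0004 = 0.3814
O = 0.1148 / √(0.2164 × 0.3814) = 0.1148 / 0.28729 = 0.3996
O = 0.3996 < 0.6 → No.

No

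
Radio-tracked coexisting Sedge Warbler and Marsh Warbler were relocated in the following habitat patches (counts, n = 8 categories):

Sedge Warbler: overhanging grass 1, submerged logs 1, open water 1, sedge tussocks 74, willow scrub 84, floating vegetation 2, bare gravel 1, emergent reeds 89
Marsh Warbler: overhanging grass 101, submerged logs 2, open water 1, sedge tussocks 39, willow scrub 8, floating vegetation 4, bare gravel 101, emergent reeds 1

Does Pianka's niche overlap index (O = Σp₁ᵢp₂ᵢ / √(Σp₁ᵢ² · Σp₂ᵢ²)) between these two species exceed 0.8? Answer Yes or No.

Proportions for Sedge Warbler (n=253): 1/253=0.0040, 1/253=0.0040, 1/253=0.0040, 74/253=0.2925, 84/253=0.3320, 2/253=0.0079, 1/253=0.0040, 89/253=0.3518
Proportions for Marsh Warbler (n=257): 101/257=0.3930, 2/257=0.0078, 1/257=0.0039, 39/257=0.1518, 8/257=0.0311, 4/257=0.0156, 101/257=0.3930, 1/257=0.0039
Σ p₁ᵢp₂ᵢ = 0.001572 + 0.000031 + 0.000016 + 0.044402 + 0.010325 + 0.000123 + 0.001572 + 0.001372 = 0.059413
Σp_1ᵢ² = 0.0040² + 0.0040² + 0.0040² + 0.2925² + 0.3320² + 0.0079² + 0.0040² + 0.3518² = 0.000016 + 0.000016 + 0.000016 + 0.085556 + 0.110224 + 0.000062 + 0.000016 + 0.123763 = 0.319669
Σp_2ᵢ² = 0.3930² + 0.0078² + 0.0039² + 0.1518² + 0.0311² + 0.0156² + 0.3930² + 0.0039² = 0.154449 + 0.000061 + 0.000015 + 0.023043 + 0.000967 + 0.000243 + 0.154449 + 0.000015 = 0.333242
O = 0.059413 / √(0.319669 × 0.333242) = 0.059413 / 0.3263850 = 0.1820
O = 0.1820 < 0.8 → No.

No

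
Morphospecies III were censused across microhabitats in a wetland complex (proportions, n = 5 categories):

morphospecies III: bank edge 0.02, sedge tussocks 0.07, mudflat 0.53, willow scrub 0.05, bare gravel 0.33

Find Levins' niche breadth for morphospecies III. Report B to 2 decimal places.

Σpᵢ² = 0.02² + 0.07² + 0.53² + 0.05² + 0.33² = 0.0004 + 0.0049 + 0.2809 + 0.0025 + 0.1089 = 0.3976
B = 1 / 0.3976 = 2.5151

2.52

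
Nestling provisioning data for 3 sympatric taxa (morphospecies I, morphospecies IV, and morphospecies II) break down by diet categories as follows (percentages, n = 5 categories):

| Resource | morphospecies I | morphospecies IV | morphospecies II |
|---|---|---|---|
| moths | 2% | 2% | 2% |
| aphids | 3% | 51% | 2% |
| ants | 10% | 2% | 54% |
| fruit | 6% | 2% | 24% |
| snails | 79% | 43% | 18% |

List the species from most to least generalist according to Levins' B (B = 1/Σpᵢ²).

morphospecies II > morphospecies IV > morphospecies I

Convert percentages to proportions (divide by 100).
Σp_Iᵢ² = 0.02² + 0.03² + 0.10² + 0.06² + 0.79² = 0.0004 + 0.0009 + 0.0100 + 0.0036 + 0.6241 = 0.6390
B_I = 1 / 0.6390 = 1.5649
Σp_IVᵢ² = 0.02² + 0.51² + 0.02² + 0.02² + 0.43² = 0.0004 + 0.2601 + 0.0004 + 0.0004 + 0.1849 = 0.4462
B_IV = 1 / 0.4462 = 2.2411
Σp_IIᵢ² = 0.02² + 0.02² + 0.54² + 0.24² + 0.18² = 0.0004 + 0.0004 + 0.2916 + 0.0576 + 0.0324 = 0.3824
B_II = 1 / 0.3824 = 2.6151
Ranking by B (broadest → narrowest): morphospecies II (2.62) > morphospecies IV (2.24) > morphospecies I (1.56)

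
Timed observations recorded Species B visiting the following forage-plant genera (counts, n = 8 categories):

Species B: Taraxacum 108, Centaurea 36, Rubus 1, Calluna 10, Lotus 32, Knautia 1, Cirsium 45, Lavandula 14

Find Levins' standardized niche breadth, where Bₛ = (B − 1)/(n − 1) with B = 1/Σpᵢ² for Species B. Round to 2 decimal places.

Proportions for Species B (n=247): 108/247=0.4372, 36/247=0.1457, 1/247=0.0040, 10/247=0.0405, 32/247=0.1296, 1/247=0.0040, 45/247=0.1822, 14/247=0.0567
Σpᵢ² = 0.4372² + 0.1457² + 0.0040² + 0.0405² + 0.1296² + 0.0040² + 0.1822² + 0.0567² = 0.191144 + 0.021228 + 0.000016 + 0.001640 + 0.016796 + 0.000016 + 0.033197 + 0.003215 = 0.267252
B = 1 / 0.267252 = 3.7418
Bₛ = (B − 1)/(n − 1) = (3.7418 − 1)/(8 − 1) = 2.7418/7 = 0.3917

0.39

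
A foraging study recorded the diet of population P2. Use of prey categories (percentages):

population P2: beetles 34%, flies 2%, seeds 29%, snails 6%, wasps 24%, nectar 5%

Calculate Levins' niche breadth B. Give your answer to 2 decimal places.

Convert percentages to proportions (divide by 100).
Σpᵢ² = 0.34² + 0.02² + 0.29² + 0.06² + 0.24² + 0.05² = 0.1156 + 0.0004 + 0.0841 + 0.0036 + 0.0576 + 0.0025 = 0.2638
B = 1 / 0.2638 = 3.7908

3.79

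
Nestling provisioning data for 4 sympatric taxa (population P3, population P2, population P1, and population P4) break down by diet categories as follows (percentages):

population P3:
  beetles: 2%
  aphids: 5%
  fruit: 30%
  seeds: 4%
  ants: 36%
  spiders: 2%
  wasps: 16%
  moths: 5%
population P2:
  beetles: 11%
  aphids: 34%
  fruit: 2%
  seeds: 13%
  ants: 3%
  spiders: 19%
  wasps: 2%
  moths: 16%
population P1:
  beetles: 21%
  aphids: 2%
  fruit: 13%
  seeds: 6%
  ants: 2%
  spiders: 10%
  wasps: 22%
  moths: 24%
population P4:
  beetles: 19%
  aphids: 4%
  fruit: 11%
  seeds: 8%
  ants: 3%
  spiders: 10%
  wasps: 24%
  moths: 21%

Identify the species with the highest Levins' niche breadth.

population P4

Convert percentages to proportions (divide by 100).
Σp_P3ᵢ² = 0.02² + 0.05² + 0.30² + 0.04² + 0.36² + 0.02² + 0.16² + 0.05² = 0.0004 + 0.0025 + 0.0900 + 0.0016 + 0.1296 + 0.0004 + 0.0256 + 0.0025 = 0.2526
B_P3 = 1 / 0.2526 = 3.9588
Σp_P2ᵢ² = 0.11² + 0.34² + 0.02² + 0.13² + 0.03² + 0.19² + 0.02² + 0.16² = 0.0121 + 0.1156 + 0.0004 + 0.0169 + 0.0009 + 0.0361 + 0.0004 + 0.0256 = 0.2080
B_P2 = 1 / 0.2080 = 4.8077
Σp_P1ᵢ² = 0.21² + 0.02² + 0.13² + 0.06² + 0.02² + 0.10² + 0.22² + 0.24² = 0.0441 + 0.0004 + 0.0169 + 0.0036 + 0.0004 + 0.0100 + 0.0484 + 0.0576 = 0.1814
B_P1 = 1 / 0.1814 = 5.5127
Σp_P4ᵢ² = 0.19² + 0.04² + 0.11² + 0.08² + 0.03² + 0.10² + 0.24² + 0.21² = 0.0361 + 0.0016 + 0.0121 + 0.0064 + 0.0009 + 0.0100 + 0.0576 + 0.0441 = 0.1688
B_P4 = 1 / 0.1688 = 5.9242
Highest B → broadest niche (most generalist): population P4 (B = 5.92).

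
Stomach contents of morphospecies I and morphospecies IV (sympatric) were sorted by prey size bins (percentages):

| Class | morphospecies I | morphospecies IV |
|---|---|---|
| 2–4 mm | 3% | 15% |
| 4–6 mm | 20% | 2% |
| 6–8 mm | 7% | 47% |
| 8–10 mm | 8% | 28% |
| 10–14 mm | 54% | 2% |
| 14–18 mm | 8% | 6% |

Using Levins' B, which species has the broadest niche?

morphospecies IV

Convert percentages to proportions (divide by 100).
Σp_Iᵢ² = 0.03² + 0.20² + 0.07² + 0.08² + 0.54² + 0.08² = 0.0009 + 0.0400 + 0.0049 + 0.0064 + 0.2916 + 0.0064 = 0.3502
B_I = 1 / 0.3502 = 2.8555
Σp_IVᵢ² = 0.15² + 0.02² + 0.47² + 0.28² + 0.02² + 0.06² = 0.0225 + 0.0004 + 0.2209 + 0.0784 + 0.0004 + 0.0036 = 0.3262
B_IV = 1 / 0.3262 = 3.0656
Highest B → broadest niche (most generalist): morphospecies IV (B = 3.07).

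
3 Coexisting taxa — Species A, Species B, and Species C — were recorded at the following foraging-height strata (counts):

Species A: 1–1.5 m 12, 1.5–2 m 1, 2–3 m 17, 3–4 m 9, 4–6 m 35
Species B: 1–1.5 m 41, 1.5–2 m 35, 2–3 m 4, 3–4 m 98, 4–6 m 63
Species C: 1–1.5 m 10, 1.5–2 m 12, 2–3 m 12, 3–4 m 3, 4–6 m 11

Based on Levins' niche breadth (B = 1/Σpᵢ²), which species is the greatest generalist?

Species C

Proportions for Species A (n=74): 12/74=0.1622, 1/74=0.0135, 17/74=0.2297, 9/74=0.1216, 35/74=0.4730
Proportions for Species B (n=241): 41/241=0.1701, 35/241=0.1452, 4/241=0.0166, 98/241=0.4066, 63/241=0.2614
Proportions for Species C (n=48): 10/48=0.2083, 12/48=0.2500, 12/48=0.2500, 3/48=0.0625, 11/48=0.2292
Σp_Aᵢ² = 0.1622² + 0.0135² + 0.2297² + 0.1216² + 0.4730² = 0.026309 + 0.000182 + 0.052762 + 0.014787 + 0.223729 = 0.317769
B_A = 1 / 0.317769 = 3.1469
Σp_Bᵢ² = 0.1701² + 0.1452² + 0.0166² + 0.4066² + 0.2614² = 0.028934 + 0.021083 + 0.000276 + 0.165324 + 0.068330 = 0.283947
B_B = 1 / 0.283947 = 3.5218
Σp_Cᵢ² = 0.2083² + 0.2500² + 0.2500² + 0.0625² + 0.2292² = 0.043389 + 0.062500 + 0.062500 + 0.003906 + 0.052533 = 0.224828
B_C = 1 / 0.224828 = 4.4478
Highest B → broadest niche (most generalist): Species C (B = 4.45).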